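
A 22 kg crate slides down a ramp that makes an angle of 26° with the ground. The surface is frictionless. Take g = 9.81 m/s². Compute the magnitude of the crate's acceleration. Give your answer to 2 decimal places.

4.30 m/s²

Resolving the weight along the incline: the component pulling the crate down the slope is mg sin 26° = 22 × 9.81 × 0.4384 = 94.615 N, and the normal force is N = mg cos 26° = 22 × 9.81 × 0.8988 = 193.979 N.
With no friction the net force along the incline is 94.615 N, so a = g sin 26° = 94.615 / 22 = 4.3007 m/s².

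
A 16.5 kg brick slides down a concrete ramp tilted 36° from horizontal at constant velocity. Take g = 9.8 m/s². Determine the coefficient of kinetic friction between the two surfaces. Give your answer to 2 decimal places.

0.73

At constant velocity the net force along the incline is zero: mg sin 36° = μ mg cos 36°.
So μ = tan 36° = 0.5878 / 0.8090 = 0.7266.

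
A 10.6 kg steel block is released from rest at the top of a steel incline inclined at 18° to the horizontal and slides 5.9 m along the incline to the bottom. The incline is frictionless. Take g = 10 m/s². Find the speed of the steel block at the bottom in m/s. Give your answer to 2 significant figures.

6.0 m/s

The weight component along the incline is mg sin 18° = 32.756 N and the normal force is N = mg cos 18° = 100.812 N.
With no friction, a = g sin 18° = 3.0902 m/s².
Starting from rest over a distance of 5.9 m, v² = 2aL = 2 × 3.0902 × 5.9 = 36.4644, so v = 6.0386 m/s.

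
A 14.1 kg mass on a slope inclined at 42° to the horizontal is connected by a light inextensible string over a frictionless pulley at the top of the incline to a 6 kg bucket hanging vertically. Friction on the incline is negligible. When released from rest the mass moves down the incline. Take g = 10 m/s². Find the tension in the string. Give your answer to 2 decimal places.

For the mass on the incline: the weight component along the slope is m₁g sin 42° = 14.1 × 10 × 0.6691 = 94.343 N and the normal force is N = m₁g cos 42° = 104.783 N.
Newton's second law for the mass (down-slope positive): 94.343 − T = 14.1 a. For the hanging bucket (upward positive): T − 6 × 10 = 6 a.
Adding the two equations eliminates T: 34.343 = 20.1 a, so a = 1.7086 m/s².
Then from the hanging bucket's equation, T = 6 × (10 + 1.7086) = 70.252 N.

70.25 N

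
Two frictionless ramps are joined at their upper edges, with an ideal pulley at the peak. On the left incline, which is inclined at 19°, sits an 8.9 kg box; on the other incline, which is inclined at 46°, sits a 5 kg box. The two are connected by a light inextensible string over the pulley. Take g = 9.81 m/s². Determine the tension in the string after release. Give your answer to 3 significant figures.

Resolve each weight along its own incline: the 8.9 kg mass has component 8.9 × 9.81 × sin 19° = 28.425 N down its slope, and the 5 kg mass has 5 × 9.81 × sin 46° = 35.284 N down its slope.
The 5 kg side's 35.284 N exceeds the other side's 28.425 N, so that mass slides down and the 8.9 kg mass slides up. Taking that direction as positive, Newton's second law for the whole system gives 35.284 − 28.425 = (8.9 + 5) a, so a = 6.859 / 13.9 = 0.4935 m/s².
For the 8.9 kg mass (up-slope positive): T − 28.425 = 8.9 × 0.4935, so T = 32.817 N.

32.8 N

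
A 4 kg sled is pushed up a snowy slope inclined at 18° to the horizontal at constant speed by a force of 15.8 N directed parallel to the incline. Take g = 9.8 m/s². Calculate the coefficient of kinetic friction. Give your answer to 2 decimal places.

0.10

At constant speed ΣF = 0 along the incline. The applied 15.8 N acts up the slope; the weight component mg sin 18° = 12.113 N and kinetic friction μN both act down the slope.
So 15.8 = 12.113 + μ × 37.281, giving μ = (15.8 − 12.113) / 37.281 = 0.0989.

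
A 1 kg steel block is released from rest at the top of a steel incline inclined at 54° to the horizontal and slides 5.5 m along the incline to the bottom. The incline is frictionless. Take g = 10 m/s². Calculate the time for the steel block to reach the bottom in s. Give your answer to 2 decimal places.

The weight component along the incline is mg sin 54° = 8.090 N and the normal force is N = mg cos 54° = 5.878 N.
With no friction, a = g sin 54° = 8.0902 m/s².
Starting from rest, L = ½at², so t = √(2L/a) = √(2 × 5.5 / 8.0902) = 1.1660 s.

1.17 s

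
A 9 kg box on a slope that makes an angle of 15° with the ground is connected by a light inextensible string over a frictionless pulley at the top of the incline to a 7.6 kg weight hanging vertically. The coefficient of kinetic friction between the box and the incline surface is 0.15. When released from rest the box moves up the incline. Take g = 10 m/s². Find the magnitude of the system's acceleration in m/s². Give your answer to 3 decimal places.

2.390 m/s²

For the box on the incline: the weight component along the slope is m₁g sin 15° = 9 × 10 × 0.2588 = 23.292 N and the normal force is N = m₁g cos 15° = 86.933 N.
Kinetic friction opposes the box's motion up the incline: f = μN = 0.15 × 86.933 = 13.040 N acting down the slope.
Newton's second law for the box (up-slope positive): T − 23.292 − 13.040 = 9 a. For the hanging weight (downward positive): 7.6 × 10 − T = 7.6 a.
Adding the two equations eliminates T: 39.668 = 16.6 a, so a = 2.3896 m/s².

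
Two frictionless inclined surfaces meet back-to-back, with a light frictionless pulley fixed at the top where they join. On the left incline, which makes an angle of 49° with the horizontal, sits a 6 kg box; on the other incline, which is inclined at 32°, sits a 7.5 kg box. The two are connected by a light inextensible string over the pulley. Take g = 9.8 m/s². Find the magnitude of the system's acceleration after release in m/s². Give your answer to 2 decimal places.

Resolve each weight along its own incline: the 6 kg mass has component 6 × 9.8 × sin 49° = 44.377 N down its slope, and the 7.5 kg mass has 7.5 × 9.8 × sin 32° = 38.949 N down its slope.
The 6 kg side's 44.377 N exceeds the other side's 38.949 N, so that mass slides down and the 7.5 kg mass slides up. Taking that direction as positive, Newton's second law for the whole system gives 44.377 − 38.949 = (6 + 7.5) a, so a = 5.428 / 13.5 = 0.4021 m/s².

0.40 m/s²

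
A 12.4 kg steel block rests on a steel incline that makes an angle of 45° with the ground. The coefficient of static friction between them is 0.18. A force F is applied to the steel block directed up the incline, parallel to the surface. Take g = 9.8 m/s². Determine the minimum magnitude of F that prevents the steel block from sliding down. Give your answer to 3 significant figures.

The normal force is N = mg cos 45° = 85.928 N. With F at its minimum the steel block is on the verge of sliding down, so static friction is at its maximum μ_s N = 0.18 × 85.928 = 15.467 N and acts up the slope.
Equilibrium along the incline: F + μ_s N = mg sin 45°, so F = 85.928 − 15.467 = 70.461 N.

70.5 N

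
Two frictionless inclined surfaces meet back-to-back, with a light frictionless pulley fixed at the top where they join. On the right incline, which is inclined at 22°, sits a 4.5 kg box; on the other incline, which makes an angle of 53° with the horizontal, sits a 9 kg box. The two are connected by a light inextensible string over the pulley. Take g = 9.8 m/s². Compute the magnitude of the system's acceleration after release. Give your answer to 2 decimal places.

Resolve each weight along its own incline: the 4.5 kg mass has component 4.5 × 9.8 × sin 22° = 16.520 N down its slope, and the 9 kg mass has 9 × 9.8 × sin 53° = 70.440 N down its slope.
The 9 kg side's 70.440 N exceeds the other side's 16.520 N, so that mass slides down and the 4.5 kg mass slides up. Taking that direction as positive, Newton's second law for the whole system gives 70.440 − 16.520 = (4.5 + 9) a, so a = 53.920 / 13.5 = 3.9941 m/s².

3.99 m/s²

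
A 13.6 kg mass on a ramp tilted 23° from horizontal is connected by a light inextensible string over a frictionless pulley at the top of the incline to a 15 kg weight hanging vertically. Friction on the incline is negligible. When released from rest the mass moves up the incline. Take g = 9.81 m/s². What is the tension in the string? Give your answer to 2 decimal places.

For the mass on the incline: the weight component along the slope is m₁g sin 23° = 13.6 × 9.81 × 0.3907 = 52.126 N and the normal force is N = m₁g cos 23° = 122.810 N.
Newton's second law for the mass (up-slope positive): T − 52.126 = 13.6 a. For the hanging weight (downward positive): 15 × 9.81 − T = 15 a.
Adding the two equations eliminates T: 95.024 = 28.6 a, so a = 3.3225 m/s².
Then from the hanging weight's equation, T = 15 × (9.81 − 3.3225) = 97.313 N.

97.31 N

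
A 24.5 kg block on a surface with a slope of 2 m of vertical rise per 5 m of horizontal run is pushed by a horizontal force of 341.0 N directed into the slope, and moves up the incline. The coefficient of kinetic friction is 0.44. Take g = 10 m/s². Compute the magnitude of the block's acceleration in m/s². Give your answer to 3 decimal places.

2.849 m/s²

The horizontal push has components F cos 21.80° = 341.0 × 0.9285 = 316.618 N up the incline and F sin 21.80° = 341.0 × 0.3714 = 126.647 N pressing into the surface.
The normal force is therefore N = mg cos 21.80° + F sin 21.80° = 227.482 + 126.647 = 354.129 N, and kinetic friction down the slope is μN = 0.44 × 354.129 = 155.817 N.
Along the incline: F cos 21.80° − mg sin 21.80° − μN = ma, so 316.618 − 90.993 − 155.817 = 24.5 a, giving a = 2.8493 m/s².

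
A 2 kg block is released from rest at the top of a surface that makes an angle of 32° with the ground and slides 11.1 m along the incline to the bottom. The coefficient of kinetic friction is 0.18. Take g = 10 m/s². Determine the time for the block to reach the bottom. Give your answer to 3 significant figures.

The weight component along the incline is mg sin 32° = 10.598 N and the normal force is N = mg cos 32° = 16.961 N.
Friction up the slope is f = μN = 0.18 × 16.961 = 3.053 N, so the net downslope force is 10.598 − 3.053 = 7.545 N and a = 7.545 / 2 = 3.7725 m/s².
Starting from rest, L = ½at², so t = √(2L/a) = √(2 × 11.1 / 3.7725) = 2.4258 s.

2.43 s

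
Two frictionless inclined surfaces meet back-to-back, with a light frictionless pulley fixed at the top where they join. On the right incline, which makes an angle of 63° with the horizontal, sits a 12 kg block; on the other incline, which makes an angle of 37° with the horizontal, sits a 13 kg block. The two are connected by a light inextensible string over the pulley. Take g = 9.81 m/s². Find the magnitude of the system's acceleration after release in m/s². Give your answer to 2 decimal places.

1.13 m/s²

Resolve each weight along its own incline: the 12 kg mass has component 12 × 9.81 × sin 63° = 104.889 N down its slope, and the 13 kg mass has 13 × 9.81 × sin 37° = 76.749 N down its slope.
The 12 kg side's 104.889 N exceeds the other side's 76.749 N, so that mass slides down and the 13 kg mass slides up. Taking that direction as positive, Newton's second law for the whole system gives 104.889 − 76.749 = (12 + 13) a, so a = 28.140 / 25 = 1.1256 m/s².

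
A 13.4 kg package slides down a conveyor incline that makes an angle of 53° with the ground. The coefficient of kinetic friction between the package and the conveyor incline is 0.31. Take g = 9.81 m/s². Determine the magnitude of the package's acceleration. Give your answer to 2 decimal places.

Resolving the weight along the incline: the component pulling the package down the slope is mg sin 53° = 13.4 × 9.81 × 0.7986 = 104.979 N, and the normal force is N = mg cos 53° = 13.4 × 9.81 × 0.6018 = 79.109 N.
Kinetic friction acts up the slope with magnitude f = μN = 0.31 × 79.109 = 24.524 N.
Net force along the incline is 104.979 − 24.524 = 80.455 N, so a = 80.455 / 13.4 = 6.0041 m/s².

6.00 m/s²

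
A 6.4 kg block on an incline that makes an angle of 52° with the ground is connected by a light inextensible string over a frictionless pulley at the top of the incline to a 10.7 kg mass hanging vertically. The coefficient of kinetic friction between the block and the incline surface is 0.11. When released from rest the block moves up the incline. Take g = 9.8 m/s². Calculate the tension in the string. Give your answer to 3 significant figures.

For the block on the incline: the weight component along the slope is m₁g sin 52° = 6.4 × 9.8 × 0.7880 = 49.423 N and the normal force is N = m₁g cos 52° = 38.614 N.
Kinetic friction opposes the block's motion up the incline: f = μN = 0.11 × 38.614 = 4.248 N acting down the slope.
Newton's second law for the block (up-slope positive): T − 49.423 − 4.248 = 6.4 a. For the hanging mass (downward positive): 10.7 × 9.8 − T = 10.7 a.
Adding the two equations eliminates T: 51.189 = 17.1 a, so a = 2.9935 m/s².
Then from the hanging mass's equation, T = 10.7 × (9.8 − 2.9935) = 72.830 N.

72.8 N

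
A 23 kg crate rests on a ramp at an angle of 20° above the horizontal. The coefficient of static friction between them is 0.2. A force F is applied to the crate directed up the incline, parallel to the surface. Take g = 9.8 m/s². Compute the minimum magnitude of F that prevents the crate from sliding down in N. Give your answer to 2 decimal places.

34.73 N

The normal force is N = mg cos 20° = 211.807 N. With F at its minimum the crate is on the verge of sliding down, so static friction is at its maximum μ_s N = 0.2 × 211.807 = 42.361 N and acts up the slope.
Equilibrium along the incline: F + μ_s N = mg sin 20°, so F = 77.091 − 42.361 = 34.730 N.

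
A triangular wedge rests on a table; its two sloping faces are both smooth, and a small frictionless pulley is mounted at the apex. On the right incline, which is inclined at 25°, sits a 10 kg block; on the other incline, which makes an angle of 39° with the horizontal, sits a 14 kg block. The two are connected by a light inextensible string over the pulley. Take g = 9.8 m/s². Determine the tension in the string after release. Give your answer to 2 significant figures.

Resolve each weight along its own incline: the 10 kg mass has component 10 × 9.8 × sin 25° = 41.417 N down its slope, and the 14 kg mass has 14 × 9.8 × sin 39° = 86.343 N down its slope.
The 14 kg side's 86.343 N exceeds the other side's 41.417 N, so that mass slides down and the 10 kg mass slides up. Taking that direction as positive, Newton's second law for the whole system gives 86.343 − 41.417 = (10 + 14) a, so a = 44.926 / 24 = 1.8719 m/s².
For the 10 kg mass (up-slope positive): T − 41.417 = 10 × 1.8719, so T = 60.136 N.

60 N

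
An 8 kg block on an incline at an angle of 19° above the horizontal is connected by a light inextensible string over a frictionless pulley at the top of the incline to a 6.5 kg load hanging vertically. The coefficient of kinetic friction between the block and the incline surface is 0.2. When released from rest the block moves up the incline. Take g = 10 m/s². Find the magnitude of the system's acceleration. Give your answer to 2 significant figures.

For the block on the incline: the weight component along the slope is m₁g sin 19° = 8 × 10 × 0.3256 = 26.048 N and the normal force is N = m₁g cos 19° = 75.641 N.
Kinetic friction opposes the block's motion up the incline: f = μN = 0.2 × 75.641 = 15.128 N acting down the slope.
Newton's second law for the block (up-slope positive): T − 26.048 − 15.128 = 8 a. For the hanging load (downward positive): 6.5 × 10 − T = 6.5 a.
Adding the two equations eliminates T: 23.824 = 14.5 a, so a = 1.6430 m/s².

1.6 m/s²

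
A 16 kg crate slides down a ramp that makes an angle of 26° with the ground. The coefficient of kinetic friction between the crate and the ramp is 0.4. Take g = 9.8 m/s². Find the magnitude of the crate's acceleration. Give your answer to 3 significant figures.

0.773 m/s²

Resolving the weight along the incline: the component pulling the crate down the slope is mg sin 26° = 16 × 9.8 × 0.4384 = 68.741 N, and the normal force is N = mg cos 26° = 16 × 9.8 × 0.8988 = 140.932 N.
Kinetic friction acts up the slope with magnitude f = μN = 0.4 × 140.932 = 56.373 N.
Net force along the incline is 68.741 − 56.373 = 12.368 N, so a = 12.368 / 16 = 0.7730 m/s².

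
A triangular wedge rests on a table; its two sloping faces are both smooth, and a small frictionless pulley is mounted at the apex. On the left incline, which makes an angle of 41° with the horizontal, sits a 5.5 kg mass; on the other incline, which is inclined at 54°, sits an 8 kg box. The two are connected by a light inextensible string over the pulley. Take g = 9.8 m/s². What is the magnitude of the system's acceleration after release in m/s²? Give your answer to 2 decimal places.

Resolve each weight along its own incline: the 5.5 kg mass has component 5.5 × 9.8 × sin 41° = 35.362 N down its slope, and the 8 kg mass has 8 × 9.8 × sin 54° = 63.427 N down its slope.
The 8 kg side's 63.427 N exceeds the other side's 35.362 N, so that mass slides down and the 5.5 kg mass slides up. Taking that direction as positive, Newton's second law for the whole system gives 63.427 − 35.362 = (5.5 + 8) a, so a = 28.065 / 13.5 = 2.0789 m/s².

2.08 m/s²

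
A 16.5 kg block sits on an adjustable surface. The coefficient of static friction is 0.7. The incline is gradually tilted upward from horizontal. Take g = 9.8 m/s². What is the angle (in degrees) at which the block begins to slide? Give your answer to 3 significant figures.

At the threshold of sliding, static friction is at its maximum μ_s N and exactly balances the weight component along the incline: mg sin θ = μ_s mg cos θ.
Hence tan θ = μ_s = 0.7, so θ = arctan(0.7) = 34.9920°.

35.0°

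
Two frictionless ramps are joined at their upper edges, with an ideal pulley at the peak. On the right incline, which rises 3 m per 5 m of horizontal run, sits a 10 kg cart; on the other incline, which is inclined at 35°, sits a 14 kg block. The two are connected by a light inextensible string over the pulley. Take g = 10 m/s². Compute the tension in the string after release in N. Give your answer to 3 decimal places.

63.471 N

Resolve each weight along its own incline: the 10 kg mass has component 10 × 10 × sin 30.96° = 51.450 N down its slope, and the 14 kg mass has 14 × 10 × sin 35° = 80.301 N down its slope.
The 14 kg side's 80.301 N exceeds the other side's 51.450 N, so that mass slides down and the 10 kg mass slides up. Taking that direction as positive, Newton's second law for the whole system gives 80.301 − 51.450 = (10 + 14) a, so a = 28.851 / 24 = 1.2021 m/s².
For the 10 kg mass (up-slope positive): T − 51.450 = 10 × 1.2021, so T = 63.471 N.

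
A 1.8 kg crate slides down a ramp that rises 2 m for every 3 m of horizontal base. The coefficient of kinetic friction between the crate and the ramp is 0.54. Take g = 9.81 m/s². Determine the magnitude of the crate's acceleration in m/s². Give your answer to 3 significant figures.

1.03 m/s²

Resolving the weight along the incline: the component pulling the crate down the slope is mg sin 33.69° = 1.8 × 9.81 × 0.5547 = 9.795 N, and the normal force is N = mg cos 33.69° = 1.8 × 9.81 × 0.8321 = 14.693 N.
Kinetic friction acts up the slope with magnitude f = μN = 0.54 × 14.693 = 7.934 N.
Net force along the incline is 9.795 − 7.934 = 1.861 N, so a = 1.861 / 1.8 = 1.0339 m/s².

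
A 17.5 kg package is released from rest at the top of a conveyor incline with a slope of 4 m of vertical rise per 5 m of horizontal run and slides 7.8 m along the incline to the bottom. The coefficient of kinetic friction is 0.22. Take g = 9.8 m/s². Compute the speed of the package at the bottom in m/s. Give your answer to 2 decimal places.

The weight component along the incline is mg sin 38.66° = 107.135 N and the normal force is N = mg cos 38.66° = 133.919 N.
Friction up the slope is f = μN = 0.22 × 133.919 = 29.462 N, so the net downslope force is 107.135 − 29.462 = 77.673 N and a = 77.673 / 17.5 = 4.4385 m/s².
Starting from rest over a distance of 7.8 m, v² = 2aL = 2 × 4.4385 × 7.8 = 69.2406, so v = 8.3211 m/s.

8.32 m/s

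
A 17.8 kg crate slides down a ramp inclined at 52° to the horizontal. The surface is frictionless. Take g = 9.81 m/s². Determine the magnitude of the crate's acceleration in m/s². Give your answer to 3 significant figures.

7.73 m/s²

Resolving the weight along the incline: the component pulling the crate down the slope is mg sin 52° = 17.8 × 9.81 × 0.7880 = 137.599 N, and the normal force is N = mg cos 52° = 17.8 × 9.81 × 0.6157 = 107.512 N.
With no friction the net force along the incline is 137.599 N, so a = g sin 52° = 137.599 / 17.8 = 7.7303 m/s².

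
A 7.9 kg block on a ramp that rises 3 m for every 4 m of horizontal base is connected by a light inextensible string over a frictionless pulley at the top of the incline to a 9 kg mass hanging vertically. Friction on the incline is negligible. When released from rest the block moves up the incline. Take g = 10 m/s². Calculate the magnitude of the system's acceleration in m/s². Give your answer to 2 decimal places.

For the block on the incline: the weight component along the slope is m₁g sin 36.87° = 7.9 × 10 × 0.6000 = 47.400 N and the normal force is N = m₁g cos 36.87° = 63.200 N.
Newton's second law for the block (up-slope positive): T − 47.400 = 7.9 a. For the hanging mass (downward positive): 9 × 10 − T = 9 a.
Adding the two equations eliminates T: 42.600 = 16.9 a, so a = 2.5207 m/s².

2.52 m/s²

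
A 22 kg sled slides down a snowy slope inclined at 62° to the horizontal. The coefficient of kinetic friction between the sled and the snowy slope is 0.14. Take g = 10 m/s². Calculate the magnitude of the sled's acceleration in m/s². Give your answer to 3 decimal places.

Resolving the weight along the incline: the component pulling the sled down the slope is mg sin 62° = 22 × 10 × 0.8829 = 194.238 N, and the normal force is N = mg cos 62° = 22 × 10 × 0.4695 = 103.290 N.
Kinetic friction acts up the slope with magnitude f = μN = 0.14 × 103.290 = 14.461 N.
Net force along the incline is 194.238 − 14.461 = 179.777 N, so a = 179.777 / 22 = 8.1717 m/s².

8.172 m/s²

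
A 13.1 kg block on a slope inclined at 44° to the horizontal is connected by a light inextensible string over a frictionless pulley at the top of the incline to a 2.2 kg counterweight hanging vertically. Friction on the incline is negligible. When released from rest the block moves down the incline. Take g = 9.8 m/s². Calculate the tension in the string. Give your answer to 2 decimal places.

For the block on the incline: the weight component along the slope is m₁g sin 44° = 13.1 × 9.8 × 0.6947 = 89.186 N and the normal force is N = m₁g cos 44° = 92.349 N.
Newton's second law for the block (down-slope positive): 89.186 − T = 13.1 a. For the hanging counterweight (upward positive): T − 2.2 × 9.8 = 2.2 a.
Adding the two equations eliminates T: 67.626 = 15.3 a, so a = 4.4200 m/s².
Then from the hanging counterweight's equation, T = 2.2 × (9.8 + 4.4200) = 31.284 N.

31.28 N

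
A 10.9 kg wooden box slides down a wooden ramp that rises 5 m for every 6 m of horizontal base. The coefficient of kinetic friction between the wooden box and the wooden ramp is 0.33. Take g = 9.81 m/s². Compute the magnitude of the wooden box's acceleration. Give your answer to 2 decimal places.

Resolving the weight along the incline: the component pulling the wooden box down the slope is mg sin 39.81° = 10.9 × 9.81 × 0.6402 = 68.456 N, and the normal force is N = mg cos 39.81° = 10.9 × 9.81 × 0.7682 = 82.143 N.
Kinetic friction acts up the slope with magnitude f = μN = 0.33 × 82.143 = 27.107 N.
Net force along the incline is 68.456 − 27.107 = 41.349 N, so a = 41.349 / 10.9 = 3.7935 m/s².

3.79 m/s²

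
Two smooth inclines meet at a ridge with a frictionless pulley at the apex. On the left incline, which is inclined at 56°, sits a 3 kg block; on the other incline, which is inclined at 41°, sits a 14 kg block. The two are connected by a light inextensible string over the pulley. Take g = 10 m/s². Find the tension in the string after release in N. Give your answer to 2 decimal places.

36.69 N

Resolve each weight along its own incline: the 3 kg mass has component 3 × 10 × sin 56° = 24.871 N down its slope, and the 14 kg mass has 14 × 10 × sin 41° = 91.848 N down its slope.
The 14 kg side's 91.848 N exceeds the other side's 24.871 N, so that mass slides down and the 3 kg mass slides up. Taking that direction as positive, Newton's second law for the whole system gives 91.848 − 24.871 = (3 + 14) a, so a = 66.977 / 17 = 3.9398 m/s².
For the 3 kg mass (up-slope positive): T − 24.871 = 3 × 3.9398, so T = 36.690 N.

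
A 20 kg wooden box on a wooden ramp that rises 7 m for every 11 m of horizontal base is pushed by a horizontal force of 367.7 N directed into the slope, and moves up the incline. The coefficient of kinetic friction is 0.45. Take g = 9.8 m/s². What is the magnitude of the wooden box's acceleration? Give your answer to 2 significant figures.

The horizontal push has components F cos 32.47° = 367.7 × 0.8437 = 310.228 N up the incline and F sin 32.47° = 367.7 × 0.5369 = 197.418 N pressing into the surface.
The normal force is therefore N = mg cos 32.47° + F sin 32.47° = 165.365 + 197.418 = 362.783 N, and kinetic friction down the slope is μN = 0.45 × 362.783 = 163.252 N.
Along the incline: F cos 32.47° − mg sin 32.47° − μN = ma, so 310.228 − 105.232 − 163.252 = 20 a, giving a = 2.0872 m/s².

2.1 m/s²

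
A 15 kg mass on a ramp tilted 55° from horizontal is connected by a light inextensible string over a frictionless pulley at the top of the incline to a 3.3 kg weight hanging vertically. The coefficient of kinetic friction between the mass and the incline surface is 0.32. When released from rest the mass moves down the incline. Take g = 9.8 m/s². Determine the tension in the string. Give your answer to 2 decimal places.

For the mass on the incline: the weight component along the slope is m₁g sin 55° = 15 × 9.8 × 0.8192 = 120.422 N and the normal force is N = m₁g cos 55° = 84.316 N.
Kinetic friction opposes the mass's motion down the incline: f = μN = 0.32 × 84.316 = 26.981 N acting up the slope.
Newton's second law for the mass (down-slope positive): 120.422 − 26.981 − T = 15 a. For the hanging weight (upward positive): T − 3.3 × 9.8 = 3.3 a.
Adding the two equations eliminates T: 61.101 = 18.3 a, so a = 3.3389 m/s².
Then from the hanging weight's equation, T = 3.3 × (9.8 + 3.3389) = 43.358 N.

43.36 N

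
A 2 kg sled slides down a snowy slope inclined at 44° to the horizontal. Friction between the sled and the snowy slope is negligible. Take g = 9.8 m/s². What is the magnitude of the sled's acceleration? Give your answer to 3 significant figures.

6.81 m/s²

Resolving the weight along the incline: the component pulling the sled down the slope is mg sin 44° = 2 × 9.8 × 0.6947 = 13.616 N, and the normal force is N = mg cos 44° = 2 × 9.8 × 0.7193 = 14.098 N.
With no friction the net force along the incline is 13.616 N, so a = g sin 44° = 13.616 / 2 = 6.8080 m/s².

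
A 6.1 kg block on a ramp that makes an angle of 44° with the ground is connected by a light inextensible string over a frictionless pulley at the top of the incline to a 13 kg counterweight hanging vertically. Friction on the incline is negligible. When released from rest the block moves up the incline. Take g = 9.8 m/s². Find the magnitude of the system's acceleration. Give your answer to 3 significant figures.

For the block on the incline: the weight component along the slope is m₁g sin 44° = 6.1 × 9.8 × 0.6947 = 41.529 N and the normal force is N = m₁g cos 44° = 43.002 N.
Newton's second law for the block (up-slope positive): T − 41.529 = 6.1 a. For the hanging counterweight (downward positive): 13 × 9.8 − T = 13 a.
Adding the two equations eliminates T: 85.871 = 19.1 a, so a = 4.4959 m/s².

4.50 m/s²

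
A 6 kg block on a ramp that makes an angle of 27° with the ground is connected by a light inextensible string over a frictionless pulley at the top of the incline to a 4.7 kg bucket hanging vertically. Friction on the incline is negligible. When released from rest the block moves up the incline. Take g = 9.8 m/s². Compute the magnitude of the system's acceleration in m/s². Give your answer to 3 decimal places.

1.810 m/s²

For the block on the incline: the weight component along the slope is m₁g sin 27° = 6 × 9.8 × 0.4540 = 26.695 N and the normal force is N = m₁g cos 27° = 52.391 N.
Newton's second law for the block (up-slope positive): T − 26.695 = 6 a. For the hanging bucket (downward positive): 4.7 × 9.8 − T = 4.7 a.
Adding the two equations eliminates T: 19.365 = 10.7 a, so a = 1.8098 m/s².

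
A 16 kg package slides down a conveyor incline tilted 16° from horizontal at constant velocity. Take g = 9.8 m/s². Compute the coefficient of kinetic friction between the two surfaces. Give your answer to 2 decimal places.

0.29

At constant velocity the net force along the incline is zero: mg sin 16° = μ mg cos 16°.
So μ = tan 16° = 0.2756 / 0.9613 = 0.2867.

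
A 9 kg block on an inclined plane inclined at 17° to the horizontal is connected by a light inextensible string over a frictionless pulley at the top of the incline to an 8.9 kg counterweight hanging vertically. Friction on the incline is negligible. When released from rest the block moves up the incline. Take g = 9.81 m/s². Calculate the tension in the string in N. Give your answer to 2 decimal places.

For the block on the incline: the weight component along the slope is m₁g sin 17° = 9 × 9.81 × 0.2924 = 25.816 N and the normal force is N = m₁g cos 17° = 84.432 N.
Newton's second law for the block (up-slope positive): T − 25.816 = 9 a. For the hanging counterweight (downward positive): 8.9 × 9.81 − T = 8.9 a.
Adding the two equations eliminates T: 61.493 = 17.9 a, so a = 3.4354 m/s².
Then from the hanging counterweight's equation, T = 8.9 × (9.81 − 3.4354) = 56.734 N.

56.73 N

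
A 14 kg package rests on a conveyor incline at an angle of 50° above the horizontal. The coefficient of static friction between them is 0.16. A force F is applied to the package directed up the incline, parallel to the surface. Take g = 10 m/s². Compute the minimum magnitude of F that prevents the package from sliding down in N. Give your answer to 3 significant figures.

92.8 N

The normal force is N = mg cos 50° = 89.990 N. With F at its minimum the package is on the verge of sliding down, so static friction is at its maximum μ_s N = 0.16 × 89.990 = 14.398 N and acts up the slope.
Equilibrium along the incline: F + μ_s N = mg sin 50°, so F = 107.246 − 14.398 = 92.848 N.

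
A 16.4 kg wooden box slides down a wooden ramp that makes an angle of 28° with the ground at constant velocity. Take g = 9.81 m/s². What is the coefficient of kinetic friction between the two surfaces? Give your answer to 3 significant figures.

At constant velocity the net force along the incline is zero: mg sin 28° = μ mg cos 28°.
So μ = tan 28° = 0.4695 / 0.8829 = 0.5318.

0.532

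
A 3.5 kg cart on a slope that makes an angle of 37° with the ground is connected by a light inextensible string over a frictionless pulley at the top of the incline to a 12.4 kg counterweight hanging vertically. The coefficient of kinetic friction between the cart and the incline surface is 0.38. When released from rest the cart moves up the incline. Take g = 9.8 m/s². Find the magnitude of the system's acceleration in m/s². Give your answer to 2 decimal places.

5.69 m/s²

For the cart on the incline: the weight component along the slope is m₁g sin 37° = 3.5 × 9.8 × 0.6018 = 20.642 N and the normal force is N = m₁g cos 37° = 27.393 N.
Kinetic friction opposes the cart's motion up the incline: f = μN = 0.38 × 27.393 = 10.409 N acting down the slope.
Newton's second law for the cart (up-slope positive): T − 20.642 − 10.409 = 3.5 a. For the hanging counterweight (downward positive): 12.4 × 9.8 − T = 12.4 a.
Adding the two equations eliminates T: 90.469 = 15.9 a, so a = 5.6899 m/s².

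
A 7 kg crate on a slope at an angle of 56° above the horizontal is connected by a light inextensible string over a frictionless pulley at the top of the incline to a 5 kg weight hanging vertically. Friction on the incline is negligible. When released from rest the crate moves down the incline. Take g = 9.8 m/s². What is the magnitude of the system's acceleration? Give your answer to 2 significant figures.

For the crate on the incline: the weight component along the slope is m₁g sin 56° = 7 × 9.8 × 0.8290 = 56.869 N and the normal force is N = m₁g cos 56° = 38.361 N.
Newton's second law for the crate (down-slope positive): 56.869 − T = 7 a. For the hanging weight (upward positive): T − 5 × 9.8 = 5 a.
Adding the two equations eliminates T: 7.869 = 12 a, so a = 0.6557 m/s².

0.66 m/s²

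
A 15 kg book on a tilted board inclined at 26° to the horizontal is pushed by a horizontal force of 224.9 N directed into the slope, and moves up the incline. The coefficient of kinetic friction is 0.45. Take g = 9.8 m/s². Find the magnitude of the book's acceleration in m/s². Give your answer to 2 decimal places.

2.26 m/s²

The horizontal push has components F cos 26° = 224.9 × 0.8988 = 202.140 N up the incline and F sin 26° = 224.9 × 0.4384 = 98.596 N pressing into the surface.
The normal force is therefore N = mg cos 26° + F sin 26° = 132.124 + 98.596 = 230.720 N, and kinetic friction down the slope is μN = 0.45 × 230.720 = 103.824 N.
Along the incline: F cos 26° − mg sin 26° − μN = ma, so 202.140 − 64.445 − 103.824 = 15 a, giving a = 2.2581 m/s².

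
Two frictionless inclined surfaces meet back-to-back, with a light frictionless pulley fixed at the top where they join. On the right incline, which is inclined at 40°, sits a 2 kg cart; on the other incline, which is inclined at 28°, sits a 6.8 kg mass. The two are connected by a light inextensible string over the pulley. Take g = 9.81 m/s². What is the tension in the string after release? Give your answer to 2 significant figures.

17 N

Resolve each weight along its own incline: the 2 kg mass has component 2 × 9.81 × sin 40° = 12.611 N down its slope, and the 6.8 kg mass has 6.8 × 9.81 × sin 28° = 31.318 N down its slope.
The 6.8 kg side's 31.318 N exceeds the other side's 12.611 N, so that mass slides down and the 2 kg mass slides up. Taking that direction as positive, Newton's second law for the whole system gives 31.318 − 12.611 = (2 + 6.8) a, so a = 18.707 / 8.8 = 2.1258 m/s².
For the 2 kg mass (up-slope positive): T − 12.611 = 2 × 2.1258, so T = 16.863 N.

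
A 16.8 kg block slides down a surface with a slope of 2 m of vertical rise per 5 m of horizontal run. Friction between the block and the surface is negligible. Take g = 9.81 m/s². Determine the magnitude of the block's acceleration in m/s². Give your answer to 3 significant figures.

Resolving the weight along the incline: the component pulling the block down the slope is mg sin 21.80° = 16.8 × 9.81 × 0.3714 = 61.210 N, and the normal force is N = mg cos 21.80° = 16.8 × 9.81 × 0.9285 = 153.024 N.
With no friction the net force along the incline is 61.210 N, so a = g sin 21.80° = 61.210 / 16.8 = 3.6435 m/s².

3.64 m/s²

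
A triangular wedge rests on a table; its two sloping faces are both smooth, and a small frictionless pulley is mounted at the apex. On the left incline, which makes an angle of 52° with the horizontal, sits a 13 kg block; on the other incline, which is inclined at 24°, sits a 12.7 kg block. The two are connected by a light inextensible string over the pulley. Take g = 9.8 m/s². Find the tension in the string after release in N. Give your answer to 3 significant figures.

Resolve each weight along its own incline: the 13 kg mass has component 13 × 9.8 × sin 52° = 100.393 N down its slope, and the 12.7 kg mass has 12.7 × 9.8 × sin 24° = 50.622 N down its slope.
The 13 kg side's 100.393 N exceeds the other side's 50.622 N, so that mass slides down and the 12.7 kg mass slides up. Taking that direction as positive, Newton's second law for the whole system gives 100.393 − 50.622 = (13 + 12.7) a, so a = 49.771 / 25.7 = 1.9366 m/s².
For the 12.7 kg mass (up-slope positive): T − 50.622 = 12.7 × 1.9366, so T = 75.217 N.

75.2 N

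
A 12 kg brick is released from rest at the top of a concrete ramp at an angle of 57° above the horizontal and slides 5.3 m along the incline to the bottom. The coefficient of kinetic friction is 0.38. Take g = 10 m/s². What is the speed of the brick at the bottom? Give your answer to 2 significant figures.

The weight component along the incline is mg sin 57° = 100.640 N and the normal force is N = mg cos 57° = 65.357 N.
Friction up the slope is f = μN = 0.38 × 65.357 = 24.836 N, so the net downslope force is 100.640 − 24.836 = 75.804 N and a = 75.804 / 12 = 6.3170 m/s².
Starting from rest over a distance of 5.3 m, v² = 2aL = 2 × 6.3170 × 5.3 = 66.9602, so v = 8.1829 m/s.

8.2 m/s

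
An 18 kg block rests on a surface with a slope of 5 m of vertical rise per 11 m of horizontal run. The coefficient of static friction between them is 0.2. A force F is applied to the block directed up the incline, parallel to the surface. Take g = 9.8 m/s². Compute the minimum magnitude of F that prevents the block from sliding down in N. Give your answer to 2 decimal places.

40.88 N

The normal force is N = mg cos 24.44° = 160.589 N. With F at its minimum the block is on the verge of sliding down, so static friction is at its maximum μ_s N = 0.2 × 160.589 = 32.118 N and acts up the slope.
Equilibrium along the incline: F + μ_s N = mg sin 24.44°, so F = 72.995 − 32.118 = 40.877 N.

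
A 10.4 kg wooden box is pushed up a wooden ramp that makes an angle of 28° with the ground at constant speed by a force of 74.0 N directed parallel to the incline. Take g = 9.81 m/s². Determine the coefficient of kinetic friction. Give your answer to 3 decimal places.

0.290

At constant speed ΣF = 0 along the incline. The applied 74.0 N acts up the slope; the weight component mg sin 28° = 47.897 N and kinetic friction μN both act down the slope.
So 74.0 = 47.897 + μ × 90.082, giving μ = (74.0 − 47.897) / 90.082 = 0.2898.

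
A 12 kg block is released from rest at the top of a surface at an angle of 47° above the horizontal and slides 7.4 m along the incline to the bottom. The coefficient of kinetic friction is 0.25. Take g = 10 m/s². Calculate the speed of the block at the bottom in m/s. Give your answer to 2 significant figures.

The weight component along the incline is mg sin 47° = 87.762 N and the normal force is N = mg cos 47° = 81.840 N.
Friction up the slope is f = μN = 0.25 × 81.840 = 20.460 N, so the net downslope force is 87.762 − 20.460 = 67.302 N and a = 67.302 / 12 = 5.6085 m/s².
Starting from rest over a distance of 7.4 m, v² = 2aL = 2 × 5.6085 × 7.4 = 83.0058, so v = 9.1108 m/s.

9.1 m/s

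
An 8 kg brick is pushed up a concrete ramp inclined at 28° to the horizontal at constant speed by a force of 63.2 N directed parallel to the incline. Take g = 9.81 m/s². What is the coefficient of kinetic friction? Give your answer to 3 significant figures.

0.380

At constant speed ΣF = 0 along the incline. The applied 63.2 N acts up the slope; the weight component mg sin 28° = 36.844 N and kinetic friction μN both act down the slope.
So 63.2 = 36.844 + μ × 69.294, giving μ = (63.2 − 36.844) / 69.294 = 0.3804.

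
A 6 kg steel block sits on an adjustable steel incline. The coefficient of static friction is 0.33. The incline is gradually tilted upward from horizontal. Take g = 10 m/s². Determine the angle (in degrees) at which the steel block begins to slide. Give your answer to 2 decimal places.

At the threshold of sliding, static friction is at its maximum μ_s N and exactly balances the weight component along the incline: mg sin θ = μ_s mg cos θ.
Hence tan θ = μ_s = 0.33, so θ = arctan(0.33) = 18.2629°.

18.26°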